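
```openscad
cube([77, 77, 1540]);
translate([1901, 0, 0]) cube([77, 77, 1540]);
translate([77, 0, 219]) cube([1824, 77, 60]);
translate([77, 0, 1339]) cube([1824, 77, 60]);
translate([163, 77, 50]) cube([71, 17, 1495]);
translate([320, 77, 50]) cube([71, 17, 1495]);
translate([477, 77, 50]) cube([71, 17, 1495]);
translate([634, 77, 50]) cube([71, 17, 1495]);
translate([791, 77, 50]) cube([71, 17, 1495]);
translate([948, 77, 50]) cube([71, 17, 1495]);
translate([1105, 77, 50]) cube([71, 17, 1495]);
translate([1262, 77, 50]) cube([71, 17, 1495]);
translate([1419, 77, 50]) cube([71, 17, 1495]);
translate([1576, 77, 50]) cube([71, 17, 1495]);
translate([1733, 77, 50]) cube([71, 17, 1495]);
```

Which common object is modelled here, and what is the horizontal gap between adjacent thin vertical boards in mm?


A fence section. The picket gap is 86 mm.

Two posts, two rails, 11 pickets — a fence section. Span 1824 mm holds 11 pickets of 71 mm with 12 equal gaps: ⌊(1824 − 11·71) / 12⌋ = 86 mm.


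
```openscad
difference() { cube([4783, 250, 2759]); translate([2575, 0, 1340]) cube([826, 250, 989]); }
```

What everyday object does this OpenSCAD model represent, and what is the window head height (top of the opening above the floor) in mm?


A wall with a window opening. The window head height is 2329 mm.

A wall with a rectangular opening subtracted — a window. Sill at z = 1340, opening 989 mm tall, so the head is at 1340 + 989 = 2329 mm.


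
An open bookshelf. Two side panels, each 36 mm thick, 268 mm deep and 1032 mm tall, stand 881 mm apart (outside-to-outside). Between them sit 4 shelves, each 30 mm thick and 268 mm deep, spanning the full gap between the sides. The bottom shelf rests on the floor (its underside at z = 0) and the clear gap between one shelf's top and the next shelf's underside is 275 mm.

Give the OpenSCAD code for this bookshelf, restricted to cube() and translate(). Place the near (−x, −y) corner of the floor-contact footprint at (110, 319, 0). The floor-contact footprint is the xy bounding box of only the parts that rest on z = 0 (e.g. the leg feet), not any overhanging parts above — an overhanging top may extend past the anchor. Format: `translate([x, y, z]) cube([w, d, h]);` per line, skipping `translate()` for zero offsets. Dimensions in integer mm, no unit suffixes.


translate([110, 319, 0]) cube([36, 268, 1032]);
translate([955, 319, 0]) cube([36, 268, 1032]);
translate([146, 319, 0]) cube([809, 268, 30]);
translate([146, 319, 305]) cube([809, 268, 30]);
translate([146, 319, 610]) cube([809, 268, 30]);
translate([146, 319, 915]) cube([809, 268, 30]);


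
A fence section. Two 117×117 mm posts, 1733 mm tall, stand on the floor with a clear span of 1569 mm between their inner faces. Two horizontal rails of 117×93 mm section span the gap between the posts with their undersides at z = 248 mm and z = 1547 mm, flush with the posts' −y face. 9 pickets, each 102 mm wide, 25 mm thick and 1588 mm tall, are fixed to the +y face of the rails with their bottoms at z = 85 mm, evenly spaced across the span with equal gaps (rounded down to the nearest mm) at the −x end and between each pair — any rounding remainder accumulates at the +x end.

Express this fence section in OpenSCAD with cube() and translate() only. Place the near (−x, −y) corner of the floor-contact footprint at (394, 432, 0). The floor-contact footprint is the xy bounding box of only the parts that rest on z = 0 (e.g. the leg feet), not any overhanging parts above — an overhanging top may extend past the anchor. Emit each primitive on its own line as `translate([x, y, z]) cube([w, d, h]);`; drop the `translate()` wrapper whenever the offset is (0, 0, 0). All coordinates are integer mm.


translate([394, 432, 0]) cube([117, 117, 1733]);
translate([2080, 432, 0]) cube([117, 117, 1733]);
translate([511, 432, 248]) cube([1569, 117, 93]);
translate([511, 432, 1547]) cube([1569, 117, 93]);
translate([576, 549, 85]) cube([102, 25, 1588]);
translate([743, 549, 85]) cube([102, 25, 1588]);
translate([910, 549, 85]) cube([102, 25, 1588]);
translate([1077, 549, 85]) cube([102, 25, 1588]);
translate([1244, 549, 85]) cube([102, 25, 1588]);
translate([1411, 549, 85]) cube([102, 25, 1588]);
translate([1578, 549, 85]) cube([102, 25, 1588]);
translate([1745, 549, 85]) cube([102, 25, 1588]);
translate([1912, 549, 85]) cube([102, 25, 1588]);


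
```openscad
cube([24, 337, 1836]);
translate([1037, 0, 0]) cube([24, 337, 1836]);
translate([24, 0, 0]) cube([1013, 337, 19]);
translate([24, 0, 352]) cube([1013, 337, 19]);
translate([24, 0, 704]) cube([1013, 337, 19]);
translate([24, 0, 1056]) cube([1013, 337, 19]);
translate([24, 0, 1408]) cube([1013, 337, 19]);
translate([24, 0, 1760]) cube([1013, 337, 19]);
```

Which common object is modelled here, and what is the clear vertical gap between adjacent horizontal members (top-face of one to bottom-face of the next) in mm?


A bookshelf. The clear shelf gap is 333 mm.

Two tall side panels with 6 horizontal boards between them — a bookshelf. The first two shelf undersides are at z = 0 and z = 352; with shelf thickness 19, the clear gap is 352 − 0 − 19 = 333 mm.


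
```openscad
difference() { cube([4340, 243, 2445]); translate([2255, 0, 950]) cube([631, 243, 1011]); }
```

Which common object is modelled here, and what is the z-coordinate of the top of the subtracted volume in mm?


A wall with a window opening. The window head height is 1961 mm.

A wall with a rectangular opening subtracted — a window. Sill at z = 950, opening 1011 mm tall, so the head is at 950 + 1011 = 1961 mm.


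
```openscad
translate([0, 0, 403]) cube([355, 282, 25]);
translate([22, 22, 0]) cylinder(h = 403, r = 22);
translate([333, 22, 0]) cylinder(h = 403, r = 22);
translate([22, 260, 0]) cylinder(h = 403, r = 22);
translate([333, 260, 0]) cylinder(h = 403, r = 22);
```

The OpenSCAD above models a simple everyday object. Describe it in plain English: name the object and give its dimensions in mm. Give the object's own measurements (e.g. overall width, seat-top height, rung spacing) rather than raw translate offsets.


A simple wooden stool: a rectangular seat 355 mm (x) by 282 mm (y), 25 mm thick, top face at z = 428 mm, on four round legs, each 44 mm in diameter. The legs rest on z = 0, each leg's axis is inset half a diameter from the nearest pair of seat edges (so the leg's bounding box is flush with the corner).


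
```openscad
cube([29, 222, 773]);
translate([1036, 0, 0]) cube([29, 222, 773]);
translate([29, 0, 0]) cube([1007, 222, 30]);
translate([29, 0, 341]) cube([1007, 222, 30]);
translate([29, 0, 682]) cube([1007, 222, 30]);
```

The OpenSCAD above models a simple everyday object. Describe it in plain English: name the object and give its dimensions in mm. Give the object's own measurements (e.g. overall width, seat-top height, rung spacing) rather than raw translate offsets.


An open bookshelf. Two side panels, each 29 mm thick, 222 mm deep and 773 mm tall, stand 1065 mm apart (outside-to-outside). Between them sit 3 shelves, each 30 mm thick and 222 mm deep, spanning the full gap between the sides. The bottom shelf rests on the floor (its underside at z = 0) and the clear gap between one shelf's top and the next shelf's underside is 311 mm.


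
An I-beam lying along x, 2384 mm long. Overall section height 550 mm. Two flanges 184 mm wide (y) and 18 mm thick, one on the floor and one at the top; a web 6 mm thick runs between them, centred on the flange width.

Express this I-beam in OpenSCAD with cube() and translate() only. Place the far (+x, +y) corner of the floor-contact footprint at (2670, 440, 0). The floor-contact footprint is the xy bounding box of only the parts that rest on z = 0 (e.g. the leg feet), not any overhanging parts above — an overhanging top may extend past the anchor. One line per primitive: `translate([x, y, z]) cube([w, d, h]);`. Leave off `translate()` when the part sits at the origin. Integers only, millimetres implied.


translate([286, 256, 0]) cube([2384, 184, 18]);
translate([286, 345, 18]) cube([2384, 6, 514]);
translate([286, 256, 532]) cube([2384, 184, 18]);


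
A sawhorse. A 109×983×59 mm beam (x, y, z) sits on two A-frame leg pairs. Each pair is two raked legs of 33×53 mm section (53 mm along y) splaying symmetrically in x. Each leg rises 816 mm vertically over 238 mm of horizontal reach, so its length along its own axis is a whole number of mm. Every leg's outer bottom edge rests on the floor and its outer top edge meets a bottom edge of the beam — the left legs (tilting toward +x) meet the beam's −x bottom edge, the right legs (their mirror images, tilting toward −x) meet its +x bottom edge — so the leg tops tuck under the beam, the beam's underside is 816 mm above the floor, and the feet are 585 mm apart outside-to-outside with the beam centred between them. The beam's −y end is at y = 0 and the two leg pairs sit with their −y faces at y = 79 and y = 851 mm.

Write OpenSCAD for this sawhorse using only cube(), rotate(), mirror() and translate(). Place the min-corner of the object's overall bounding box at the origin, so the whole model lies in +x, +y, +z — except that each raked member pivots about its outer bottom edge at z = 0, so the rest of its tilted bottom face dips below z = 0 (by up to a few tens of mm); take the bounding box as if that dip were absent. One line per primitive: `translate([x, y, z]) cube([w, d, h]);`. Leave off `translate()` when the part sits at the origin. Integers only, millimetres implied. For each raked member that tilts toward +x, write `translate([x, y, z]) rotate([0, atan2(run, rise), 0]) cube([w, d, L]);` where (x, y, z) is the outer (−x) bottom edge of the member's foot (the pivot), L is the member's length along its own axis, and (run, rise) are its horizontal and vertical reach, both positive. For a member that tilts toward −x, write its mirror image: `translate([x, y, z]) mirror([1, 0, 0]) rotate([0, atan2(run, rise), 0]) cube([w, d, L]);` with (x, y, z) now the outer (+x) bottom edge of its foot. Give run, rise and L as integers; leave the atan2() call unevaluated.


translate([238, 0, 816]) cube([109, 983, 59]);
translate([0, 79, 0]) rotate([0, atan2(238, 816), 0]) cube([33, 53, 850]);
translate([585, 79, 0]) mirror([1, 0, 0]) rotate([0, atan2(238, 816), 0]) cube([33, 53, 850]);
translate([0, 851, 0]) rotate([0, atan2(238, 816), 0]) cube([33, 53, 850]);
translate([585, 851, 0]) mirror([1, 0, 0]) rotate([0, atan2(238, 816), 0]) cube([33, 53, 850]);


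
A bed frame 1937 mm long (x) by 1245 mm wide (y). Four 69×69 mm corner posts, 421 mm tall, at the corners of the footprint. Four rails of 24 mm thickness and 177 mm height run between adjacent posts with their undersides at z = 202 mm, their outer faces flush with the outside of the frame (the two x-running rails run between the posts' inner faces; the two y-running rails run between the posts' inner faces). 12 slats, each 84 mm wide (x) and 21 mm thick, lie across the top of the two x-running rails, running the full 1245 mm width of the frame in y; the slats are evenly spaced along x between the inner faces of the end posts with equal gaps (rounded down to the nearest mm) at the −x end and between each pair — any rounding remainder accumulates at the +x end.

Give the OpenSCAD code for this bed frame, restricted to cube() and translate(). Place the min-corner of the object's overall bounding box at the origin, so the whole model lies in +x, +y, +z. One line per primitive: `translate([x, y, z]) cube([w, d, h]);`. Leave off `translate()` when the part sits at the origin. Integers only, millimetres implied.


// slat z = rail_z + rail_h = 202 + 177 = 379
// slat gap = ⌊(1799 − 12·84) / 13⌋ = 60
cube([69, 69, 421]);
translate([0, 1176, 0]) cube([69, 69, 421]);
translate([1868, 0, 0]) cube([69, 69, 421]);
translate([1868, 1176, 0]) cube([69, 69, 421]);
translate([69, 0, 202]) cube([1799, 24, 177]);
translate([69, 1221, 202]) cube([1799, 24, 177]);
translate([0, 69, 202]) cube([24, 1107, 177]);
translate([1913, 69, 202]) cube([24, 1107, 177]);
translate([129, 0, 379]) cube([84, 1245, 21]);
translate([273, 0, 379]) cube([84, 1245, 21]);
translate([417, 0, 379]) cube([84, 1245, 21]);
translate([561, 0, 379]) cube([84, 1245, 21]);
translate([705, 0, 379]) cube([84, 1245, 21]);
translate([849, 0, 379]) cube([84, 1245, 21]);
translate([993, 0, 379]) cube([84, 1245, 21]);
translate([1137, 0, 379]) cube([84, 1245, 21]);
translate([1281, 0, 379]) cube([84, 1245, 21]);
translate([1425, 0, 379]) cube([84, 1245, 21]);
translate([1569, 0, 379]) cube([84, 1245, 21]);
translate([1713, 0, 379]) cube([84, 1245, 21]);


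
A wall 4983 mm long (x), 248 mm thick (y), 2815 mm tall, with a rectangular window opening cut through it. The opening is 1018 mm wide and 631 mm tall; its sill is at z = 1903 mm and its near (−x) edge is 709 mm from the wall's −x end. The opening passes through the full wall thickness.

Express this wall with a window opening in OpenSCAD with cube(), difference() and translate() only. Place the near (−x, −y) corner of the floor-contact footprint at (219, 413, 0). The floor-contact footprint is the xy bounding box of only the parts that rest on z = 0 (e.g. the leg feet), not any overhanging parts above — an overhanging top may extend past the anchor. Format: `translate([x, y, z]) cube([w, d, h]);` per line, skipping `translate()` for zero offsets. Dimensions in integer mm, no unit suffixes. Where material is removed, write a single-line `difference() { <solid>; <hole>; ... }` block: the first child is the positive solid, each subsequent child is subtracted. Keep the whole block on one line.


difference() { translate([219, 413, 0]) cube([4983, 248, 2815]); translate([928, 413, 1903]) cube([1018, 248, 631]); }


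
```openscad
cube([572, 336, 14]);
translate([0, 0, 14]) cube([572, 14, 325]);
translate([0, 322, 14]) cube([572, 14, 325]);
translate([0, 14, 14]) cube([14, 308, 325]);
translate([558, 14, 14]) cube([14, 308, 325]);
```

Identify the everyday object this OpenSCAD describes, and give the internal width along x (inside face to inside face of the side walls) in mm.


An open box. The internal width is 544 mm.

A 572×336 base slab with four walls standing on it — an open box. The base is 572 mm wide and the walls are 14 mm thick, so the internal width is 572 − 2 × 14 = 544 mm.


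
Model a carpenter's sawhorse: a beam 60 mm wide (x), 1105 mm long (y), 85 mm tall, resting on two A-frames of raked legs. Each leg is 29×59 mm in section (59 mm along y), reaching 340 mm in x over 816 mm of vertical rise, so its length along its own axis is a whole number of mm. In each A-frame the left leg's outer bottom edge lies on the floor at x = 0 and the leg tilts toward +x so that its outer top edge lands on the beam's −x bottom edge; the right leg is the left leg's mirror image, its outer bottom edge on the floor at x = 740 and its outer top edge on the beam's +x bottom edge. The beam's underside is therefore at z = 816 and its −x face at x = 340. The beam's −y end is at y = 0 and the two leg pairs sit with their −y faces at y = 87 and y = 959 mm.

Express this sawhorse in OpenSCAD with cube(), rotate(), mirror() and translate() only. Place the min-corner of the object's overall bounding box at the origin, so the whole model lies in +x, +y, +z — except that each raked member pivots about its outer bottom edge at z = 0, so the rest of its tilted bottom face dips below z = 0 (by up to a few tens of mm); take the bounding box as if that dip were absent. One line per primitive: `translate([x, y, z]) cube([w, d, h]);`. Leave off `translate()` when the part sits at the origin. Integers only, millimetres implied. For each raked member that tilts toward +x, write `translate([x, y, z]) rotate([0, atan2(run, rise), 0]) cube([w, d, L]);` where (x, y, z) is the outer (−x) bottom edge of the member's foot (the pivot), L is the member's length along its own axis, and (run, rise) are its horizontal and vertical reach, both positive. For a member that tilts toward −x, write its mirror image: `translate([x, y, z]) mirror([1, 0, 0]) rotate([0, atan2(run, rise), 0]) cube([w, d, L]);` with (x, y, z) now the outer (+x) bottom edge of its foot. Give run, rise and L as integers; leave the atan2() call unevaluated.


translate([340, 0, 816]) cube([60, 1105, 85]);
translate([0, 87, 0]) rotate([0, atan2(340, 816), 0]) cube([29, 59, 884]);
translate([740, 87, 0]) mirror([1, 0, 0]) rotate([0, atan2(340, 816), 0]) cube([29, 59, 884]);
translate([0, 959, 0]) rotate([0, atan2(340, 816), 0]) cube([29, 59, 884]);
translate([740, 959, 0]) mirror([1, 0, 0]) rotate([0, atan2(340, 816), 0]) cube([29, 59, 884]);


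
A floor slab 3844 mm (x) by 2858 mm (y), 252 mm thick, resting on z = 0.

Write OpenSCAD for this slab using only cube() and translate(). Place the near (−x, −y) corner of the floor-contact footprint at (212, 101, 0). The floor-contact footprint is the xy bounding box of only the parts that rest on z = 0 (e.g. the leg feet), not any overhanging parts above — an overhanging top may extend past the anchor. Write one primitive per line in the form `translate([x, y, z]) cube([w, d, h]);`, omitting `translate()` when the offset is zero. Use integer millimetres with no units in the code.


translate([212, 101, 0]) cube([3844, 2858, 252]);


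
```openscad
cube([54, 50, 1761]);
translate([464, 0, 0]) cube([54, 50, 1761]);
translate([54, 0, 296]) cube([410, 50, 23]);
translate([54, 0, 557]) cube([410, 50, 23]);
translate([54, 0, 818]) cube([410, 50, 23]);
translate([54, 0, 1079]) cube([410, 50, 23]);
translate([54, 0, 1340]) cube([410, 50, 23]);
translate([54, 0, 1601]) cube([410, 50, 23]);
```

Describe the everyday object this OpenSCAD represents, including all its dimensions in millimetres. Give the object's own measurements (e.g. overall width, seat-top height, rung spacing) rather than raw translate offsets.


A straight ladder. Two 54×50 mm vertical rails, 1761 mm tall, stand 518 mm apart (outside-to-outside) with their front faces coplanar on the −y side. 6 rungs, each 50 mm deep and 23 mm tall, span between the inner faces of the rails, front faces flush with the rails. The lowest rung's underside is at z = 296 mm and rungs are spaced 261 mm apart (underside to underside).


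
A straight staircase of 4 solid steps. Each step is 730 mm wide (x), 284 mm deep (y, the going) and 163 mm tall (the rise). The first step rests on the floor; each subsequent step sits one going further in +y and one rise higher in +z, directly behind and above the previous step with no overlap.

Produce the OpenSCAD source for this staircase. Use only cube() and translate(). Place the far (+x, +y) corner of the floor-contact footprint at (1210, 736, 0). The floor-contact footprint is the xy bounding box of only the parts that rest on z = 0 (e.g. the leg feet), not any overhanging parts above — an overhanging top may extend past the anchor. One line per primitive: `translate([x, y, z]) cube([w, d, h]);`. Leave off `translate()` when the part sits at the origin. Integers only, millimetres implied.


translate([480, 452, 0]) cube([730, 284, 163]);
translate([480, 736, 163]) cube([730, 284, 163]);
translate([480, 1020, 326]) cube([730, 284, 163]);
translate([480, 1304, 489]) cube([730, 284, 163]);


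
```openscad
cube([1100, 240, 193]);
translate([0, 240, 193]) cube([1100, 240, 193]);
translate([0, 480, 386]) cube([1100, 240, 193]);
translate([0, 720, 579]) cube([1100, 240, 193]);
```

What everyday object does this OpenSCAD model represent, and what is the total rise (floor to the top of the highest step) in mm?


A staircase. The total rise is 772 mm.

4 identical blocks, each offset up and back from the previous — a staircase. Each step is 193 mm tall and there are 4 of them, so the total rise is 4 × 193 = 772 mm.


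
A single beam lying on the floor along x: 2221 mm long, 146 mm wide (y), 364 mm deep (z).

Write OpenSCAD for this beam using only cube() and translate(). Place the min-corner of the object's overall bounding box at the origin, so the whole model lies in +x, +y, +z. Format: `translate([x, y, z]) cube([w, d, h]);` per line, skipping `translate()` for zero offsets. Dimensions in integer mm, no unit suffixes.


cube([2221, 146, 364]);


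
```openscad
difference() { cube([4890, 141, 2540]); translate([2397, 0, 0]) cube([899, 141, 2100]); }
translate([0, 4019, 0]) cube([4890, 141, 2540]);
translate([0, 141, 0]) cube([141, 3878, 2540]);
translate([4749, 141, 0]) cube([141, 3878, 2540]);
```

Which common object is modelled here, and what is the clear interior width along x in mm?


A single room. The interior width is 4608 mm.

Four walls enclosing a rectangle with a door in the front wall — a room. Outside width 4890 minus two 141 mm walls gives 4608 mm.


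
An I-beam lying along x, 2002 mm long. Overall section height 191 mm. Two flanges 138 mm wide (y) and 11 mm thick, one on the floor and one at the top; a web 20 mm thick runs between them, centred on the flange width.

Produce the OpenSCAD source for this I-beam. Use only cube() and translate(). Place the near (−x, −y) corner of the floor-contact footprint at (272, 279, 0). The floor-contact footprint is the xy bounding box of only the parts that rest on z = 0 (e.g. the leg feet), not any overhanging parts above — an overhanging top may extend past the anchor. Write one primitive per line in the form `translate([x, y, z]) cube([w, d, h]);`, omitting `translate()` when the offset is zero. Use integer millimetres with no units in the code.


translate([272, 279, 0]) cube([2002, 138, 11]);
translate([272, 338, 11]) cube([2002, 20, 169]);
translate([272, 279, 180]) cube([2002, 138, 11]);


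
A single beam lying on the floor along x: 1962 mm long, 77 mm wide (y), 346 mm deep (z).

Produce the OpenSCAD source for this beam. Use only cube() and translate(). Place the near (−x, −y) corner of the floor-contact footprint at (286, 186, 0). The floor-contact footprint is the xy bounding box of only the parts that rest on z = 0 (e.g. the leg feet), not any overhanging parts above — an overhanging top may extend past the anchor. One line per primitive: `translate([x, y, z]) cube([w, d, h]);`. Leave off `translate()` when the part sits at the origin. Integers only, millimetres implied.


translate([286, 186, 0]) cube([1962, 77, 346]);


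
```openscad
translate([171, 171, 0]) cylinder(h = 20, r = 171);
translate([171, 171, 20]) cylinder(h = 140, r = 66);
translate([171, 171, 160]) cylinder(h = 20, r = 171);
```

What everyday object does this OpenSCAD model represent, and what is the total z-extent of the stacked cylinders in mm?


A spool. The overall height is 180 mm.

Three coaxial cylinders, large–small–large — a spool. Two 20 mm flanges and a 140 mm core give 20 + 140 + 20 = 180 mm.


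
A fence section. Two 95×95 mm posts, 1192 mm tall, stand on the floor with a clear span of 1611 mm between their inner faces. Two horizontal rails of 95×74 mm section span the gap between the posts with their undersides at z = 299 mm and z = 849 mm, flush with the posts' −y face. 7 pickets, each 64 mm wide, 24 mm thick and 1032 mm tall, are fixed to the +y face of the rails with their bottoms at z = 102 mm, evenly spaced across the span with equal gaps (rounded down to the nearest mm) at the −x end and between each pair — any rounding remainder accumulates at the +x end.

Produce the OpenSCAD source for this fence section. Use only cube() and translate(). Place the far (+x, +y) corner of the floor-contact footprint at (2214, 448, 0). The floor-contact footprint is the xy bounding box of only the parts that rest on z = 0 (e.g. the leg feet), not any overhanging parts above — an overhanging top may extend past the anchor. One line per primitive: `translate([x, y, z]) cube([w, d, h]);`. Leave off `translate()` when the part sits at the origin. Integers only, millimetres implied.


translate([413, 353, 0]) cube([95, 95, 1192]);
translate([2119, 353, 0]) cube([95, 95, 1192]);
translate([508, 353, 299]) cube([1611, 95, 74]);
translate([508, 353, 849]) cube([1611, 95, 74]);
translate([653, 448, 102]) cube([64, 24, 1032]);
translate([862, 448, 102]) cube([64, 24, 1032]);
translate([1071, 448, 102]) cube([64, 24, 1032]);
translate([1280, 448, 102]) cube([64, 24, 1032]);
translate([1489, 448, 102]) cube([64, 24, 1032]);
translate([1698, 448, 102]) cube([64, 24, 1032]);
translate([1907, 448, 102]) cube([64, 24, 1032]);


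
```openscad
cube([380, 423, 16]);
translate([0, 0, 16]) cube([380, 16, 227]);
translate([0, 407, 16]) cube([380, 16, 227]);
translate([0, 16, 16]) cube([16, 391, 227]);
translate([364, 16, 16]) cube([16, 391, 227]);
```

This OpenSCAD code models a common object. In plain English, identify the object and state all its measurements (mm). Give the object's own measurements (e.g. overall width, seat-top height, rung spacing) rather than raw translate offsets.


An open-topped rectangular box: outside dimensions 380×423×243 mm, with a uniform wall and base thickness of 16 mm. The base is a full 380×423 slab on the floor; four walls sit on top of the base. The front and back walls (the −y and +y sides) span the full width; the two side walls fit between them.


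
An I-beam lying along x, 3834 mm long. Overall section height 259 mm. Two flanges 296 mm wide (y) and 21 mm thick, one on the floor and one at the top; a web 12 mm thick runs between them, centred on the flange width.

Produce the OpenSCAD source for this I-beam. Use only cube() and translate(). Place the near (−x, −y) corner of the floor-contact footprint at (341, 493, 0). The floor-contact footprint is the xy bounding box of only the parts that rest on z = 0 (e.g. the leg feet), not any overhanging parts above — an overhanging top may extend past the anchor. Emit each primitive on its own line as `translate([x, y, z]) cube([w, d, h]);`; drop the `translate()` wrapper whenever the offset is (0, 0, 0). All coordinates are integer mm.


translate([341, 493, 0]) cube([3834, 296, 21]);
translate([341, 635, 21]) cube([3834, 12, 217]);
translate([341, 493, 238]) cube([3834, 296, 21]);


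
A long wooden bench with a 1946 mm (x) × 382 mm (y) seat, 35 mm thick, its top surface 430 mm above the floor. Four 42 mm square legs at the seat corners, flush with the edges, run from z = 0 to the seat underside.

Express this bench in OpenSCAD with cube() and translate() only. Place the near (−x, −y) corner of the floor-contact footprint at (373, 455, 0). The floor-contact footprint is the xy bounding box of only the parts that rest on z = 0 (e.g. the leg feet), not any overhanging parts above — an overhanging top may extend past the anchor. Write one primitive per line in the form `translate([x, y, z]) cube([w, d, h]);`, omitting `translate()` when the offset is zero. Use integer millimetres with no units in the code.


translate([373, 455, 395]) cube([1946, 382, 35]);
translate([373, 455, 0]) cube([42, 42, 395]);
translate([373, 795, 0]) cube([42, 42, 395]);
translate([2277, 455, 0]) cube([42, 42, 395]);
translate([2277, 795, 0]) cube([42, 42, 395]);


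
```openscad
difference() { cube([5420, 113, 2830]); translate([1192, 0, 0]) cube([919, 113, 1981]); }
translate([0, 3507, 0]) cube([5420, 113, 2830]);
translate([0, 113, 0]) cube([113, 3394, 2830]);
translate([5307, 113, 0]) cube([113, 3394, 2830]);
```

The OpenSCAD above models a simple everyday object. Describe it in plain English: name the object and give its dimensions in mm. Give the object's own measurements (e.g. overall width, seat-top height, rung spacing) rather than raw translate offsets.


A single room: four walls, each 2830 mm tall and 113 mm thick, enclosing an outside footprint 5420×3620 mm (x × y), no floor or roof. The front and back walls (−y and +y sides) run the full x-width; the side walls fit between their inner faces. A door opening 919 mm wide and 1981 mm tall is cut through the front wall from the floor up, its −x edge 1192 mm from the wall's −x end.


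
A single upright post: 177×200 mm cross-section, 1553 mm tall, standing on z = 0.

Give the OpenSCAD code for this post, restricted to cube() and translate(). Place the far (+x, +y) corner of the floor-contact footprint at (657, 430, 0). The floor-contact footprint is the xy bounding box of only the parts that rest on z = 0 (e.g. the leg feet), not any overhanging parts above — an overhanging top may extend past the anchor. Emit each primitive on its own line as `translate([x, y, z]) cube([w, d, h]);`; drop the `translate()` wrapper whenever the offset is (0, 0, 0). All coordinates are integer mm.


translate([480, 230, 0]) cube([177, 200, 1553]);


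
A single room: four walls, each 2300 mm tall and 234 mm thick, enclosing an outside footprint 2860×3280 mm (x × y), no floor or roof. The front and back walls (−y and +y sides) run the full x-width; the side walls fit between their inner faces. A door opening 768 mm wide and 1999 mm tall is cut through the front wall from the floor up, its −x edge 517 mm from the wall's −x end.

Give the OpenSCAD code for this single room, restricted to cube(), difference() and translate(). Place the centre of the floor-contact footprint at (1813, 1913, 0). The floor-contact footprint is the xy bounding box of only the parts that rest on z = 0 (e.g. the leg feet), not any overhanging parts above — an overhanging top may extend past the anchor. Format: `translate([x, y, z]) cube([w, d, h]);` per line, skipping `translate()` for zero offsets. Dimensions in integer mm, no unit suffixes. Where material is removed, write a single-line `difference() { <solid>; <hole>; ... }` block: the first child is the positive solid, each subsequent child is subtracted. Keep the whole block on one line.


difference() { translate([383, 273, 0]) cube([2860, 234, 2300]); translate([900, 273, 0]) cube([768, 234, 1999]); }
translate([383, 3319, 0]) cube([2860, 234, 2300]);
translate([383, 507, 0]) cube([234, 2812, 2300]);
translate([3009, 507, 0]) cube([234, 2812, 2300]);


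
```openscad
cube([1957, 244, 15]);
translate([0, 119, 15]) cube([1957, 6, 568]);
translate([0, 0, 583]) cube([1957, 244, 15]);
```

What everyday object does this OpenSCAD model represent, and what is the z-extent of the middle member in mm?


An I-beam. The web height is 568 mm.

Two wide flanges with a thin centred web — an I-beam. Overall 598 mm minus two 15 mm flanges gives a web of 598 − 2·15 = 568 mm.


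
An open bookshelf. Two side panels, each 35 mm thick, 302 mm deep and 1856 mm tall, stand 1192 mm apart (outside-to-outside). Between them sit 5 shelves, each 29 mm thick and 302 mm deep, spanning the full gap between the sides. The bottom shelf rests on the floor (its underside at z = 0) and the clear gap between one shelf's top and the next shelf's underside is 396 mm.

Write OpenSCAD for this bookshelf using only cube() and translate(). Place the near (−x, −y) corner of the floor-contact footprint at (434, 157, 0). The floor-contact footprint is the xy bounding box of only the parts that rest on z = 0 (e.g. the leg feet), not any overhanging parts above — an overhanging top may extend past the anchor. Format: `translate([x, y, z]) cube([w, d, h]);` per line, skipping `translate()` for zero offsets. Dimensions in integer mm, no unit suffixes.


translate([434, 157, 0]) cube([35, 302, 1856]);
translate([1591, 157, 0]) cube([35, 302, 1856]);
translate([469, 157, 0]) cube([1122, 302, 29]);
translate([469, 157, 425]) cube([1122, 302, 29]);
translate([469, 157, 850]) cube([1122, 302, 29]);
translate([469, 157, 1275]) cube([1122, 302, 29]);
translate([469, 157, 1700]) cube([1122, 302, 29]);


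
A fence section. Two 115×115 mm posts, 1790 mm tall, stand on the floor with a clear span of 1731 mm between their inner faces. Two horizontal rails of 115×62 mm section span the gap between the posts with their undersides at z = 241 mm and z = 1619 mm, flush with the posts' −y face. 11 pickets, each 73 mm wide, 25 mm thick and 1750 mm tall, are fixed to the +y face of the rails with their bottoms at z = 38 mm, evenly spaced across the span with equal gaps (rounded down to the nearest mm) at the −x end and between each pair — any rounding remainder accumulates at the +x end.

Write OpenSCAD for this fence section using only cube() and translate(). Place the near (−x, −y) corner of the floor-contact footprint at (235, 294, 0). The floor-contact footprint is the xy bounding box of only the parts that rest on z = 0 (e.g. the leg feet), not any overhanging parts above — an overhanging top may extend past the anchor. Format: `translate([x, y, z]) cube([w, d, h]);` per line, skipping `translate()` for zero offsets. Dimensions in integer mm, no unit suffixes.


translate([235, 294, 0]) cube([115, 115, 1790]);
translate([2081, 294, 0]) cube([115, 115, 1790]);
translate([350, 294, 241]) cube([1731, 115, 62]);
translate([350, 294, 1619]) cube([1731, 115, 62]);
translate([427, 409, 38]) cube([73, 25, 1750]);
translate([577, 409, 38]) cube([73, 25, 1750]);
translate([727, 409, 38]) cube([73, 25, 1750]);
translate([877, 409, 38]) cube([73, 25, 1750]);
translate([1027, 409, 38]) cube([73, 25, 1750]);
translate([1177, 409, 38]) cube([73, 25, 1750]);
translate([1327, 409, 38]) cube([73, 25, 1750]);
translate([1477, 409, 38]) cube([73, 25, 1750]);
translate([1627, 409, 38]) cube([73, 25, 1750]);
translate([1777, 409, 38]) cube([73, 25, 1750]);
translate([1927, 409, 38]) cube([73, 25, 1750]);


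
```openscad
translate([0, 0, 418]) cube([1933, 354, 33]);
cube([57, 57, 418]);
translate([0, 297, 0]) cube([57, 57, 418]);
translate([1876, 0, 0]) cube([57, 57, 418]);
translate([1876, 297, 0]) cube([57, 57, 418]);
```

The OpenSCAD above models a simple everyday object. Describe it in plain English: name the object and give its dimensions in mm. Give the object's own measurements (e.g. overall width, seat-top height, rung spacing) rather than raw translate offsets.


A bench: a 1933×354 mm seat slab, 33 mm thick, top at z = 451 mm, on four 57×57 mm square legs flush with the seat corners and standing on z = 0.


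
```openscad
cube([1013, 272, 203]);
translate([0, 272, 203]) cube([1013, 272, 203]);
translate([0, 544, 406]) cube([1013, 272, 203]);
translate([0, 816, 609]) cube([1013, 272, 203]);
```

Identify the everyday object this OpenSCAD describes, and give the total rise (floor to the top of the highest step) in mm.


A staircase. The total rise is 812 mm.

4 identical blocks, each offset up and back from the previous — a staircase. Each step is 203 mm tall and there are 4 of them, so the total rise is 4 × 203 = 812 mm.


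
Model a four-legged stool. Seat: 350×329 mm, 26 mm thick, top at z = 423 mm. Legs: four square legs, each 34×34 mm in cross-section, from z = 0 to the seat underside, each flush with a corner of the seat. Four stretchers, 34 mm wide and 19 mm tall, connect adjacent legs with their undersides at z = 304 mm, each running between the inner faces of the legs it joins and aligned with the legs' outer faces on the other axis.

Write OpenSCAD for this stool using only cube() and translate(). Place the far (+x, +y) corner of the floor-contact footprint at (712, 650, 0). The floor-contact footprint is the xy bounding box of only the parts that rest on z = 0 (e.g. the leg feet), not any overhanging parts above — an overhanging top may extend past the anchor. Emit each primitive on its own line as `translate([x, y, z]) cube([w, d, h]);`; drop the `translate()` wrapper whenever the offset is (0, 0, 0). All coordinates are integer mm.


// leg_h = 423 - 26 = 397
// stretcher span = 350 - 2*34 = 282
translate([362, 321, 397]) cube([350, 329, 26]);
translate([362, 321, 0]) cube([34, 34, 397]);
translate([678, 321, 0]) cube([34, 34, 397]);
translate([362, 616, 0]) cube([34, 34, 397]);
translate([678, 616, 0]) cube([34, 34, 397]);
translate([396, 321, 304]) cube([282, 34, 19]);
translate([396, 616, 304]) cube([282, 34, 19]);
translate([362, 355, 304]) cube([34, 261, 19]);
translate([678, 355, 304]) cube([34, 261, 19]);


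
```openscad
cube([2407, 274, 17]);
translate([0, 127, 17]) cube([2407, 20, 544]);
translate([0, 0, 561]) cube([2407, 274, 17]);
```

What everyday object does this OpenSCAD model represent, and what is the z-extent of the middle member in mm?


An I-beam. The web height is 544 mm.

Two wide flanges with a thin centred web — an I-beam. Overall 578 mm minus two 17 mm flanges gives a web of 578 − 2·17 = 544 mm.


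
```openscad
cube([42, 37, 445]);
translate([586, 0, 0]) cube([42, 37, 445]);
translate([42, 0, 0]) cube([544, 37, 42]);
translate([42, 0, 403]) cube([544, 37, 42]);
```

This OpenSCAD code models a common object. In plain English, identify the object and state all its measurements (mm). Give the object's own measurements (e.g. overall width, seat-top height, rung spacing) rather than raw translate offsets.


A rectangular picture frame lying in the x–z plane (depth along y). The opening is 544 mm wide (x) by 361 mm tall (z), surrounded by a border 42 mm wide on all four sides. The frame is 37 mm deep and is made of two full-height vertical stiles with two horizontal rails fitted between them.


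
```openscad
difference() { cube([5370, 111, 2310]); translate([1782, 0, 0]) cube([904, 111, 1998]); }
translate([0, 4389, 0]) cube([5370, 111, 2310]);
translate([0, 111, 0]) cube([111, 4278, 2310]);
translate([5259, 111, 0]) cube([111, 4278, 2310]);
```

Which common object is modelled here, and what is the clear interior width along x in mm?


A single room. The interior width is 5148 mm.

Four walls enclosing a rectangle with a door in the front wall — a room. Outside width 5370 minus two 111 mm walls gives 5148 mm.


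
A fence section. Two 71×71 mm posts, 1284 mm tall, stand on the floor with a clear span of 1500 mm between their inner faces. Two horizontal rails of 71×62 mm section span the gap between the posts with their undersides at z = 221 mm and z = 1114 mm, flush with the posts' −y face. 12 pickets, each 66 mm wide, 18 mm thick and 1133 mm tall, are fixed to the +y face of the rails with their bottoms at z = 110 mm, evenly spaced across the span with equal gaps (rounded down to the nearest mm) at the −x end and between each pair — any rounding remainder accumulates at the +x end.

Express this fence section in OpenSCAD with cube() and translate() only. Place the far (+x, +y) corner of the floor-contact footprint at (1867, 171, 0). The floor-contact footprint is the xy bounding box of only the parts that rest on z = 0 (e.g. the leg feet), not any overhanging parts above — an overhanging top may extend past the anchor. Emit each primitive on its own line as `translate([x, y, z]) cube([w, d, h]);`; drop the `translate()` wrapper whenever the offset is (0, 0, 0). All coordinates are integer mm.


translate([225, 100, 0]) cube([71, 71, 1284]);
translate([1796, 100, 0]) cube([71, 71, 1284]);
translate([296, 100, 221]) cube([1500, 71, 62]);
translate([296, 100, 1114]) cube([1500, 71, 62]);
translate([350, 171, 110]) cube([66, 18, 1133]);
translate([470, 171, 110]) cube([66, 18, 1133]);
translate([590, 171, 110]) cube([66, 18, 1133]);
translate([710, 171, 110]) cube([66, 18, 1133]);
translate([830, 171, 110]) cube([66, 18, 1133]);
translate([950, 171, 110]) cube([66, 18, 1133]);
translate([1070, 171, 110]) cube([66, 18, 1133]);
translate([1190, 171, 110]) cube([66, 18, 1133]);
translate([1310, 171, 110]) cube([66, 18, 1133]);
translate([1430, 171, 110]) cube([66, 18, 1133]);
translate([1550, 171, 110]) cube([66, 18, 1133]);
translate([1670, 171, 110]) cube([66, 18, 1133]);


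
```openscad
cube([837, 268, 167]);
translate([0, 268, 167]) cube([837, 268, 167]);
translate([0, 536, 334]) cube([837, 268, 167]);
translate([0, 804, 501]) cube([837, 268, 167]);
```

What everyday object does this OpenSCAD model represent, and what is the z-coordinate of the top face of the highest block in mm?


A staircase. The total rise is 668 mm.

4 identical blocks, each offset up and back from the previous — a staircase. Each step is 167 mm tall and there are 4 of them, so the total rise is 4 × 167 = 668 mm.


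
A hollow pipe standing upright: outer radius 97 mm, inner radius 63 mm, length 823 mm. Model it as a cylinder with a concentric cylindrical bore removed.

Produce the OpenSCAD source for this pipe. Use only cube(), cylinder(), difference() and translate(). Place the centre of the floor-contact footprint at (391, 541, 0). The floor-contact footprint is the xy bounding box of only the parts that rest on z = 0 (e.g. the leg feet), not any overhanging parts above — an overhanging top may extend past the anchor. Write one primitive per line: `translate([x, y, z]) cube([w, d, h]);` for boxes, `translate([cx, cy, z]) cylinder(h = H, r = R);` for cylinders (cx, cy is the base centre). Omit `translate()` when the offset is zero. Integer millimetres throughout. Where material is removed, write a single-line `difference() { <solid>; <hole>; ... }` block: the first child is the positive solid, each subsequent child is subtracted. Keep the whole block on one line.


difference() { translate([391, 541, 0]) cylinder(h = 823, r = 97); translate([391, 541, 0]) cylinder(h = 823, r = 63); }
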